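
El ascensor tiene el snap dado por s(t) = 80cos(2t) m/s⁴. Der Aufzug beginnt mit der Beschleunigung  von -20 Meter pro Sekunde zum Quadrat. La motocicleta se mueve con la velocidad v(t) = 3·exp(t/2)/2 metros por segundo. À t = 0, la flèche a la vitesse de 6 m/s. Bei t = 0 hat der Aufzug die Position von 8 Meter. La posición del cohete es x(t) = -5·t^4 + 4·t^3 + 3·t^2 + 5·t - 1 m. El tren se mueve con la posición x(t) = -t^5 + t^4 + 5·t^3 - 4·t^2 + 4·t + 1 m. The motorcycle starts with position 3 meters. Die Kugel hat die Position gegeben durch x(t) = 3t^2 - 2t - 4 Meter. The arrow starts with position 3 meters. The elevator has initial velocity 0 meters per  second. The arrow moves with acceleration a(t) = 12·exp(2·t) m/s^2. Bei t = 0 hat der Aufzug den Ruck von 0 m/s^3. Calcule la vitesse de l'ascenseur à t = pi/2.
En partant du snap s(t) = 80·cos(2·t), nous prenons 3 primitives. La primitive du snap est le jerk. En utilisant j(0) = 0, nous obtenons j(t) = 40·sin(2·t). En intégrant le jerk et en utilisant la condition initiale a(0) = -20, nous obtenons a(t) = -20·cos(2·t). En intégrant l'accélération et en utilisant la condition initiale v(0) = 0, nous obtenons v(t) = -10·sin(2·t). En utilisant v(t) = -10·sin(2·t) et en substituant t = pi/2, nous trouvons v = 0.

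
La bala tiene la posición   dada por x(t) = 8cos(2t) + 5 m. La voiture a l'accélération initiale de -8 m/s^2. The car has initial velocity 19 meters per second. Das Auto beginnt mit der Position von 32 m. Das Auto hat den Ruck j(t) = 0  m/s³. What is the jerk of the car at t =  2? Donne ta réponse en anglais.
Using j(t) = 0 and substituting t = 2, we find j = 0.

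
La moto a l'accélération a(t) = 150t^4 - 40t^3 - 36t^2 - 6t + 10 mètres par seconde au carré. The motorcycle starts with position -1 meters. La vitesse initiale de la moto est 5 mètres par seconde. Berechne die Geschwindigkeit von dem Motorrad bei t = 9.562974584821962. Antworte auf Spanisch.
Para resolver esto, necesitamos tomar 1 antiderivada de nuestra ecuación de la aceleración a(t) = 150·t^4 - 40·t^3 - 36·t^2 - 6·t + 10. Integrando la aceleración y usando la condición inicial v(0) = 5, obtenemos v(t) = 30·t^5 - 10·t^4 - 12·t^3 - 3·t^2 + 10·t + 5. Tenemos la velocidad v(t) = 30·t^5 - 10·t^4 - 12·t^3 - 3·t^2 + 10·t + 5. Sustituyendo t = 9.562974584821962: v(9.562974584821962) = 2305009.34539717.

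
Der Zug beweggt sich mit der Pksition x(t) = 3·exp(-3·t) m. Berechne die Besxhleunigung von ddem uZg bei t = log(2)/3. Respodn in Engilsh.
Starting from position x(t) = 3·exp(-3·t), we take 2 derivatives. Taking d/dt of x(t), we find v(t) = -9·exp(-3·t). Taking d/dt of v(t), we find a(t) = 27·exp(-3·t). We have acceleration a(t) = 27·exp(-3·t). Substituting t = log(2)/3: a(log(2)/3) = 27/2.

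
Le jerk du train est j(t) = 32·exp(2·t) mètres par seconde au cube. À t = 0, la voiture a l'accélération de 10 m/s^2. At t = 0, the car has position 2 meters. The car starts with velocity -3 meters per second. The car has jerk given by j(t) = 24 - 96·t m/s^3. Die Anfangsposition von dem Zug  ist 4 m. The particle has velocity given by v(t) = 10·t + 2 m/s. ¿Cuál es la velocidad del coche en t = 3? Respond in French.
Nous devons trouver l'intégrale de notre équation du jerk j(t) = 24 - 96·t 2 fois. En prenant ∫j(t)dt et en appliquant a(0) = 10, nous trouvons a(t) = -48·t^2 + 24·t + 10. La primitive de l'accélération, avec v(0) = -3, donne la vitesse: v(t) = -16·t^3 + 12·t^2 + 10·t - 3. Nous avons la vitesse v(t) = -16·t^3 + 12·t^2 + 10·t - 3. En substituant t = 3: v(3) = -297.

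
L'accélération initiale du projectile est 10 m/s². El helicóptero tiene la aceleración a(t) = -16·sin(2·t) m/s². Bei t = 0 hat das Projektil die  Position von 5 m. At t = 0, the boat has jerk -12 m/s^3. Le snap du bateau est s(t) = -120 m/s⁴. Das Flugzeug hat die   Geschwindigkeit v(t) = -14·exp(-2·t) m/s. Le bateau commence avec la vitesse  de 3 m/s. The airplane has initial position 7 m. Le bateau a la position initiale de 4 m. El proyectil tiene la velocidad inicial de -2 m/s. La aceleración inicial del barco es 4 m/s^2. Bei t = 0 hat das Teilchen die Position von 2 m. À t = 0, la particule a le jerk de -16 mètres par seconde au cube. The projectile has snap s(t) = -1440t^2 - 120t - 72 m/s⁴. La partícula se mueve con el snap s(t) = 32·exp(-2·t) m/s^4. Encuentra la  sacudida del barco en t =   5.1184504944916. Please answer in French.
En partant du snap s(t) = -120, nous prenons 1 intégrale. La primitive du snap est le jerk. En utilisant j(0) = -12, nous obtenons j(t) = -120·t - 12. De l'équation du jerk j(t) = -120·t - 12, nous substituons t = 5.1184504944916 pour obtenir j = -626.214059338992.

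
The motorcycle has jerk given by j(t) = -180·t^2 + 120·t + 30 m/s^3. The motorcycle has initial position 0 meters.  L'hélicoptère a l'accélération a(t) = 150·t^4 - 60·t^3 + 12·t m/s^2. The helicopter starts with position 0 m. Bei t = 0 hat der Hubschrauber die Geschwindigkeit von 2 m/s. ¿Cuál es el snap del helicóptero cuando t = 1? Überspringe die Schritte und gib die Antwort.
s(1) = 1440.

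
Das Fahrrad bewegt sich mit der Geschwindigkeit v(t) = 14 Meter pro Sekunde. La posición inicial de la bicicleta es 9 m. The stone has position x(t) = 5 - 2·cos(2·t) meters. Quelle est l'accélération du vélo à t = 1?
Nous devons dériver notre équation de la vitesse v(t) = 14 1 fois. En dérivant la vitesse, nous obtenons l'accélération: a(t) = 0. De l'équation de l'accélération a(t) = 0, nous substituons t = 1 pour obtenir a = 0.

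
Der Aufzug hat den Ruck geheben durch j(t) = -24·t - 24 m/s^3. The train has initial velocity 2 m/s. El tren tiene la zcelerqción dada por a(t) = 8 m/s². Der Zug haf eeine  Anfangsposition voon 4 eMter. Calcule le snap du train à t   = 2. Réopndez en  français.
Pour résoudre ceci, nous devons prendre 2 dérivées de notre équation de l'accélération a(t) = 8. En prenant d/dt de a(t), nous trouvons j(t) = 0. En prenant d/dt de j(t), nous trouvons s(t) = 0. De l'équation du snap s(t) = 0, nous substituons t = 2 pour obtenir s = 0.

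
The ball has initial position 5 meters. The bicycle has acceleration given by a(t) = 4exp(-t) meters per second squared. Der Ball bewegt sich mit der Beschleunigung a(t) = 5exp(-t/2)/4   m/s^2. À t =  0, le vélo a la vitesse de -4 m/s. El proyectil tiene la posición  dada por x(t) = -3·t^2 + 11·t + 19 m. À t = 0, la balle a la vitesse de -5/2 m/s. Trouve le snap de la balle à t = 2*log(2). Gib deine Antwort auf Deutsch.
Wir müssen unsere Gleichung für die Beschleunigung a(t) = 5·exp(-t/2)/4 2-mal ableiten. Durch Ableiten von der Beschleunigung erhalten wir den Ruck: j(t) = -5·exp(-t/2)/8. Die Ableitung von dem Ruck ergibt den Snap: s(t) = 5·exp(-t/2)/16. Wir haben den Snap s(t) = 5·exp(-t/2)/16. Durch Einsetzen von t = 2*log(2): s(2*log(2)) = 5/32.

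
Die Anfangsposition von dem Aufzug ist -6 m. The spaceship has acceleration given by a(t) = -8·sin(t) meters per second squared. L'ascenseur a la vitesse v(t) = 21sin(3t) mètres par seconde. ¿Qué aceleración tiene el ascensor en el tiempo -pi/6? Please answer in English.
Starting from velocity v(t) = 21·sin(3·t), we take 1 derivative. Taking d/dt of v(t), we find a(t) = 63·cos(3·t). Using a(t) = 63·cos(3·t) and substituting t = -pi/6, we find a = 0.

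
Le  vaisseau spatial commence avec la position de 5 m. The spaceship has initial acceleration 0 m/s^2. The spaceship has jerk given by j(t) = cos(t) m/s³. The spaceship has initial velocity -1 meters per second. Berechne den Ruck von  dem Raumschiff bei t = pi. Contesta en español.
De la ecuación de la sacudida j(t) = cos(t), sustituimos t = pi para obtener j = -1.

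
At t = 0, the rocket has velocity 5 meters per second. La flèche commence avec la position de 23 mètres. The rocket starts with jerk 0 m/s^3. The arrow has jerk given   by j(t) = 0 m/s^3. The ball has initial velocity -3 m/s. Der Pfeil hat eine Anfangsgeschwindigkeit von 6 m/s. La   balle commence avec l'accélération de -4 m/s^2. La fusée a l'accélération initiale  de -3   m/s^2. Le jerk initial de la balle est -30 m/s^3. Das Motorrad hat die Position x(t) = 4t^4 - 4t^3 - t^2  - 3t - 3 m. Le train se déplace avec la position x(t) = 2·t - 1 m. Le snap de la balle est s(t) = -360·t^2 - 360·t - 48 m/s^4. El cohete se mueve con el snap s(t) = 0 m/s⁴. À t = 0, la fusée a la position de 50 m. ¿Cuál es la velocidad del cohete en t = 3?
Necesitamos integrar nuestra ecuación del snap s(t) = 0 3 veces. La integral del snap es la sacudida. Usando j(0) = 0, obtenemos j(t) = 0. La antiderivada de la sacudida, con a(0) = -3, da la aceleración: a(t) = -3. La integral de la aceleración, con v(0) = 5, da la velocidad: v(t) = 5 - 3·t. De la ecuación de la velocidad v(t) = 5 - 3·t, sustituimos t = 3 para obtener v = -4.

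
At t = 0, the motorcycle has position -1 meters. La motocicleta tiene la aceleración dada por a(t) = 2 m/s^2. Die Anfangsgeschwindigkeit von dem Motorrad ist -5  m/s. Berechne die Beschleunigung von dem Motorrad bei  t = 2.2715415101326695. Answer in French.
En utilisant a(t) = 2 et en substituant t = 2.2715415101326695, nous trouvons a = 2.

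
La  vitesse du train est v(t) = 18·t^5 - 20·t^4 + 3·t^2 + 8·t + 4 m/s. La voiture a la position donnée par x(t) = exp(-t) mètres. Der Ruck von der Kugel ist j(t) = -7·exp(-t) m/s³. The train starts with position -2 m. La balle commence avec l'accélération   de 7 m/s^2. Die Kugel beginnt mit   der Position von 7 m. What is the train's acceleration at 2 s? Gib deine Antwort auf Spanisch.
Para resolver esto, necesitamos tomar 1 derivada de nuestra ecuación de la velocidad v(t) = 18·t^5 - 20·t^4 + 3·t^2 + 8·t + 4. Derivando la velocidad, obtenemos la aceleración: a(t) = 90·t^4 - 80·t^3 + 6·t + 8. Tenemos la aceleración a(t) = 90·t^4 - 80·t^3 + 6·t + 8. Sustituyendo t = 2: a(2) = 820.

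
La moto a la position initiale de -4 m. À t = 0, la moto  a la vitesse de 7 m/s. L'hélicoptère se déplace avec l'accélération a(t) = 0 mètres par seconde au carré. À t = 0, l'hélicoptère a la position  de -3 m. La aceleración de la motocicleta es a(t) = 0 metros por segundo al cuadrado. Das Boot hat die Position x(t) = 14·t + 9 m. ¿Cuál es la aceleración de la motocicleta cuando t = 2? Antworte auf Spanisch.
Tenemos la aceleración a(t) = 0. Sustituyendo t = 2: a(2) = 0.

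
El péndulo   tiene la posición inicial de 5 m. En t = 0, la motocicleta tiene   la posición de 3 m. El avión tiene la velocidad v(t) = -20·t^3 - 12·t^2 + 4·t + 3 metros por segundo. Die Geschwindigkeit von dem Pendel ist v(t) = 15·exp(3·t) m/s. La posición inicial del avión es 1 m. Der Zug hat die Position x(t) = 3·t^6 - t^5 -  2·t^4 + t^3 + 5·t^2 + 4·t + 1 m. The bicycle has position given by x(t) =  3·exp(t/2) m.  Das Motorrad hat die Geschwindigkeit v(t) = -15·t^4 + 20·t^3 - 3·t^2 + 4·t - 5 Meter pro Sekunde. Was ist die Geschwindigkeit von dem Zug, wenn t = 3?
Um dies zu lösen, müssen wir 1 Ableitung unserer Gleichung für die Position x(t) = 3·t^6 - t^5 - 2·t^4 + t^3 + 5·t^2 + 4·t + 1 nehmen. Mit d/dt von x(t) finden wir v(t) = 18·t^5 - 5·t^4 - 8·t^3 + 3·t^2 + 10·t + 4. Aus der Gleichung für die Geschwindigkeit v(t) = 18·t^5 - 5·t^4 - 8·t^3 + 3·t^2 + 10·t + 4, setzen wir t = 3 ein und erhalten v = 3814.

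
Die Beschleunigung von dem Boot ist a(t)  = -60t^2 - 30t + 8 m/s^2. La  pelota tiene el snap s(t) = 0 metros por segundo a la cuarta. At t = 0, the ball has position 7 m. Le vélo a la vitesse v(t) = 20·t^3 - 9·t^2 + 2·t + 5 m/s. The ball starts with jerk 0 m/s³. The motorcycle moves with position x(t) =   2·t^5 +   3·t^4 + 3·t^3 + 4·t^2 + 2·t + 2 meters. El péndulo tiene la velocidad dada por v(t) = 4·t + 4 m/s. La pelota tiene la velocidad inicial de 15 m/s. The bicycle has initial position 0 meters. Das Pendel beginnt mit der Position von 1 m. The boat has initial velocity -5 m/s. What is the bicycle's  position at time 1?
We must find the antiderivative of our velocity equation v(t) = 20·t^3 - 9·t^2 + 2·t + 5 1 time. The antiderivative of velocity, with x(0) = 0, gives position: x(t) = 5·t^4 - 3·t^3 + t^2 + 5·t. From the given position equation x(t) = 5·t^4 - 3·t^3 + t^2 + 5·t, we substitute t = 1 to get x = 8.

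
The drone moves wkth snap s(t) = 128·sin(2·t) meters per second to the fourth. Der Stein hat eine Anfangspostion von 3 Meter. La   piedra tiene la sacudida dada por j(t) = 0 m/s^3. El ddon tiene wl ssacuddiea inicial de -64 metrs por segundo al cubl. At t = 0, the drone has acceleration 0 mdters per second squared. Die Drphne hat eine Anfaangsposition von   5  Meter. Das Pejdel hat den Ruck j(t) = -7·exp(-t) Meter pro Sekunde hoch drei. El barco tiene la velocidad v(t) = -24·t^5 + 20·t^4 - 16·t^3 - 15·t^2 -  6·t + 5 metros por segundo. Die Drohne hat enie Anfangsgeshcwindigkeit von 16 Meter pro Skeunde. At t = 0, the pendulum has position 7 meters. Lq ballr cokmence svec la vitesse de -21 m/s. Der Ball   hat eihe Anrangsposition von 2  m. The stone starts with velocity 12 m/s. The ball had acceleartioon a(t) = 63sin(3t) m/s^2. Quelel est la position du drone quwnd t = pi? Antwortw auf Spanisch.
Para resolver esto, necesitamos tomar 4 integrales de nuestra ecuación del snap s(t) = 128·sin(2·t). Tomando ∫s(t)dt y aplicando j(0) = -64, encontramos j(t) = -64·cos(2·t). Integrando la sacudida y usando la condición inicial a(0) = 0, obtenemos a(t) = -32·sin(2·t). La antiderivada de la aceleración es la velocidad. Usando v(0) = 16, obtenemos v(t) = 16·cos(2·t). La antiderivada de la velocidad, con x(0) = 5, da la posición: x(t) = 8·sin(2·t) + 5. Usando x(t) = 8·sin(2·t) + 5 y sustituyendo t = pi, encontramos x = 5.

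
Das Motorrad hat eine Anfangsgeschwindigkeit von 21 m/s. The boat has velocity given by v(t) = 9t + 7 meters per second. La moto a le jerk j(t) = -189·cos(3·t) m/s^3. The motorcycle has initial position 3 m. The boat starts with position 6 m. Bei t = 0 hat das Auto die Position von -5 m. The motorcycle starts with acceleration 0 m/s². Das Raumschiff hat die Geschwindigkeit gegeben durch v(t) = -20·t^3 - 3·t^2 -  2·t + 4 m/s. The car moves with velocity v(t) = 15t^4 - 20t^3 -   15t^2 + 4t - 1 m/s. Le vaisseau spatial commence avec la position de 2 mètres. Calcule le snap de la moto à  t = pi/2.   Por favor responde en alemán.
Wir müssen unsere Gleichung für den Ruck j(t) = -189·cos(3·t) 1-mal ableiten. Durch Ableiten von dem Ruck erhalten wir den Snap: s(t) = 567·sin(3·t). Wir haben den Snap s(t) = 567·sin(3·t). Durch Einsetzen von t = pi/2: s(pi/2) = -567.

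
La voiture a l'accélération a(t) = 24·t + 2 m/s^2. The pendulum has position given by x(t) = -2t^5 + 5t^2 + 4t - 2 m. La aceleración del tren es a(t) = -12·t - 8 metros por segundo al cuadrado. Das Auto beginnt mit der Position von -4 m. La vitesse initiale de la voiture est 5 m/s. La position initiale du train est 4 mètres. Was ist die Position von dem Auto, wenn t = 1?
Wir müssen das Integral unserer Gleichung für die Beschleunigung a(t) = 24·t + 2 2-mal finden. Die Stammfunktion von der Beschleunigung, mit v(0) = 5, ergibt die Geschwindigkeit: v(t) = 12·t^2 + 2·t + 5. Das Integral von der Geschwindigkeit, mit x(0) = -4, ergibt die Position: x(t) = 4·t^3 + t^2 + 5·t - 4. Wir haben die Position x(t) = 4·t^3 + t^2 + 5·t - 4. Durch Einsetzen von t = 1: x(1) = 6.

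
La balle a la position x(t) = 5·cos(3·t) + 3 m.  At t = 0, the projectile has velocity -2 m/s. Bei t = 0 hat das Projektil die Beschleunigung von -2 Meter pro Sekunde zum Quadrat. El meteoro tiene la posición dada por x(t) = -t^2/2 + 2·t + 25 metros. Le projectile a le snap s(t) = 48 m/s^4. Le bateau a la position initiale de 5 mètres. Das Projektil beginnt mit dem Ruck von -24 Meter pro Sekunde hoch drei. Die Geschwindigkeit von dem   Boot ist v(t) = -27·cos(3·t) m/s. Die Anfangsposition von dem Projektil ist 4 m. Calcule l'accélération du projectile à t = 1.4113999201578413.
Nous devons trouver la primitive de notre équation du snap s(t) = 48 2 fois. La primitive du snap, avec j(0) = -24, donne le jerk: j(t) = 48·t - 24. La primitive du jerk, avec a(0) = -2, donne l'accélération: a(t) = 24·t^2 - 24·t - 2. En utilisant a(t) = 24·t^2 - 24·t - 2 et en substituant t = 1.4113999201578413, nous trouvons a = 11.9355955471293.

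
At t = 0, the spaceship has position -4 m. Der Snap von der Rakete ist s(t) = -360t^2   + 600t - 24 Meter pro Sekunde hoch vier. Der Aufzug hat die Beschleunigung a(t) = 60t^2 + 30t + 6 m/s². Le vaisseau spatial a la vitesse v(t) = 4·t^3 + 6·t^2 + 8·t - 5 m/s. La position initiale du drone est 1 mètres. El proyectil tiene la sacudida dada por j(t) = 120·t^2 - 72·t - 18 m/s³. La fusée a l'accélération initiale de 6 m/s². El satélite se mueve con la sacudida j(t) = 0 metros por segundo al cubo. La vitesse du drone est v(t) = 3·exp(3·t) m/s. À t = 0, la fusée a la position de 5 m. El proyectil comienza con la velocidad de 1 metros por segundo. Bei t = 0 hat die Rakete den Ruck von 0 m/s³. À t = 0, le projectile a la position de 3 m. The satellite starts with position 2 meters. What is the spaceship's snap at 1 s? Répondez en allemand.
Ausgehend von der Geschwindigkeit v(t) = 4·t^3 + 6·t^2 + 8·t - 5, nehmen wir 3 Ableitungen. Mit d/dt von v(t) finden wir a(t) = 12·t^2 + 12·t + 8. Durch Ableiten von der Beschleunigung erhalten wir den Ruck: j(t) = 24·t + 12. Durch Ableiten von dem Ruck erhalten wir den Snap: s(t) = 24. Wir haben den Snap s(t) = 24. Durch Einsetzen von t = 1: s(1) = 24.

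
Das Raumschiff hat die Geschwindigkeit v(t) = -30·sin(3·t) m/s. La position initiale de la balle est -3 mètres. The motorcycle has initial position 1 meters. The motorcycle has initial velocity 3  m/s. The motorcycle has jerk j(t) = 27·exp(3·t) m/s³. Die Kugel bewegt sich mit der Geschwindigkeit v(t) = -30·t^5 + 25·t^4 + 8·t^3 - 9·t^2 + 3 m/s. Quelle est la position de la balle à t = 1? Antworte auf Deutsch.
Wir müssen unsere Gleichung für die Geschwindigkeit v(t) = -30·t^5 + 25·t^4 + 8·t^3 - 9·t^2 + 3 1-mal integrieren. Mit ∫v(t)dt und Anwendung von x(0) = -3, finden wir x(t) = -5·t^6 + 5·t^5 + 2·t^4 - 3·t^3 + 3·t - 3. Aus der Gleichung für die Position x(t) = -5·t^6 + 5·t^5 + 2·t^4 - 3·t^3 + 3·t - 3, setzen wir t = 1 ein und erhalten x = -1.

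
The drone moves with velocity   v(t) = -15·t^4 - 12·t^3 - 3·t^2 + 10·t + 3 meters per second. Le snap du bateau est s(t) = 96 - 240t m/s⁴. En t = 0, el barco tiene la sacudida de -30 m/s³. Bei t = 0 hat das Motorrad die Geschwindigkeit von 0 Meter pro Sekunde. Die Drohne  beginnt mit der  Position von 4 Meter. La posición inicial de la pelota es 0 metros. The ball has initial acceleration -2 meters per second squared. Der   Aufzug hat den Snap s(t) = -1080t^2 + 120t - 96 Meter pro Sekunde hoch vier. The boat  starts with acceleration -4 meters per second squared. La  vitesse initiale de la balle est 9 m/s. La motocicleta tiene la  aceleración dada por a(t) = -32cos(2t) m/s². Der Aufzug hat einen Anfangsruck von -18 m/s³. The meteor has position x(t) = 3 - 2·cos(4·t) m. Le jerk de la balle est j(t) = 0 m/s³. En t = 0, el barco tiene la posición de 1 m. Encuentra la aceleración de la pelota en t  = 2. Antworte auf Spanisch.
Partiendo de la sacudida j(t) = 0, tomamos 1 integral. Tomando ∫j(t)dt y aplicando a(0) = -2, encontramos a(t) = -2. Usando a(t) = -2 y sustituyendo t = 2, encontramos a = -2.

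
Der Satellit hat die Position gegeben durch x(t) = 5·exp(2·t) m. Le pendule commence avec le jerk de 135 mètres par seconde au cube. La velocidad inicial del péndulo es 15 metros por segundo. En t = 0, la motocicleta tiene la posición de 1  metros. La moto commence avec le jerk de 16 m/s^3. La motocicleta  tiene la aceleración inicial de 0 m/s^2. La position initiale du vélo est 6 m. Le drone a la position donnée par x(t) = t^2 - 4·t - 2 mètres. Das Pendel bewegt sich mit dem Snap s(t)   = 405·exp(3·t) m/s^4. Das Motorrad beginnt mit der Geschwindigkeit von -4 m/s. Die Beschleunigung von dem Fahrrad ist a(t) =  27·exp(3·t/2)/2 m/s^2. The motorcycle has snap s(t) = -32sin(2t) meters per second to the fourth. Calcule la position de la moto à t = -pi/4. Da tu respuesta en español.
Necesitamos integrar nuestra ecuación del snap s(t) = -32·sin(2·t) 4 veces. La antiderivada del snap, con j(0) = 16, da la sacudida: j(t) = 16·cos(2·t). La antiderivada de la sacudida es la aceleración. Usando a(0) = 0, obtenemos a(t) = 8·sin(2·t). La antiderivada de la aceleración es la velocidad. Usando v(0) = -4, obtenemos v(t) = -4·cos(2·t). La integral de la velocidad, con x(0) = 1, da la posición: x(t) = 1 - 2·sin(2·t). De la ecuación de la posición x(t) = 1 - 2·sin(2·t), sustituimos t = -pi/4 para obtener x = 3.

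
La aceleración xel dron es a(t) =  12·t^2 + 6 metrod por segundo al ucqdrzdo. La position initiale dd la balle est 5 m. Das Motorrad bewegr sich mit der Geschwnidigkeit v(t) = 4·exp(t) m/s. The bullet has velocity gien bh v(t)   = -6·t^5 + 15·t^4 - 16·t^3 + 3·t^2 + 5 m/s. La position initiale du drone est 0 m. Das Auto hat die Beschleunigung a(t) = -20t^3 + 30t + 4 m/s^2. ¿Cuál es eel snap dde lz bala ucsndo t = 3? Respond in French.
Nous devons dériver notre équation de la vitesse v(t) = -6·t^5 + 15·t^4 - 16·t^3 + 3·t^2 + 5 3 fois. La dérivée de la vitesse donne l'accélération: a(t) = -30·t^4 + 60·t^3 - 48·t^2 + 6·t. La dérivée de l'accélération donne le jerk: j(t) = -120·t^3 + 180·t^2 - 96·t + 6. En prenant d/dt de j(t), nous trouvons s(t) = -360·t^2 + 360·t - 96. Nous avons le snap s(t) = -360·t^2 + 360·t - 96. En substituant t = 3: s(3) = -2256.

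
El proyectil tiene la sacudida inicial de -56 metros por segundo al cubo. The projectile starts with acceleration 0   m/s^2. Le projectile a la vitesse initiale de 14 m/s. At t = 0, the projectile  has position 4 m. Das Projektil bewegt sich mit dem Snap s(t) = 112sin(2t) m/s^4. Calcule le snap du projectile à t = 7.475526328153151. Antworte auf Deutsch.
Mit s(t) = 112·sin(2·t) und Einsetzen von t = 7.475526328153151, finden wir s = 76.9080324431097.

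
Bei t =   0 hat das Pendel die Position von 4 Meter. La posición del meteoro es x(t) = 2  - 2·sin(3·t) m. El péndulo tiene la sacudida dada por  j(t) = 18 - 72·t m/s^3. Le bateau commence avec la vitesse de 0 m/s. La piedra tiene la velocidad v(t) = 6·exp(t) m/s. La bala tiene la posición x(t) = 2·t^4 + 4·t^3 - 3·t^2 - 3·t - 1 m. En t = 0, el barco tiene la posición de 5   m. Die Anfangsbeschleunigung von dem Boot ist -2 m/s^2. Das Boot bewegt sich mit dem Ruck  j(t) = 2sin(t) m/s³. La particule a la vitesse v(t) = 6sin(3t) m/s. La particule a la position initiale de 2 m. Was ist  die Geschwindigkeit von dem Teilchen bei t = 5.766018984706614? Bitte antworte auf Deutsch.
Wir haben die Geschwindigkeit v(t) = 6·sin(3·t). Durch Einsetzen von t = 5.766018984706614: v(5.766018984706614) = -5.99888287043113.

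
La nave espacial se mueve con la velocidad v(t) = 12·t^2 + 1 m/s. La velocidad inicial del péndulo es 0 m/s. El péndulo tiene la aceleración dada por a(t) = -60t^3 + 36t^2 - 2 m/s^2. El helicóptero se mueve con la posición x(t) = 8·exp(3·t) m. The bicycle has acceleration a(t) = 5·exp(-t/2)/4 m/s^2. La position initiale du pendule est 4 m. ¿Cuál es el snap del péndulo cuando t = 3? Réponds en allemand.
Ausgehend von der Beschleunigung a(t) = -60·t^3 + 36·t^2 - 2, nehmen wir 2 Ableitungen. Durch Ableiten von der Beschleunigung erhalten wir den Ruck: j(t) = -180·t^2 + 72·t. Die Ableitung von dem Ruck ergibt den Snap: s(t) = 72 - 360·t. Wir haben den Snap s(t) = 72 - 360·t. Durch Einsetzen von t = 3: s(3) = -1008.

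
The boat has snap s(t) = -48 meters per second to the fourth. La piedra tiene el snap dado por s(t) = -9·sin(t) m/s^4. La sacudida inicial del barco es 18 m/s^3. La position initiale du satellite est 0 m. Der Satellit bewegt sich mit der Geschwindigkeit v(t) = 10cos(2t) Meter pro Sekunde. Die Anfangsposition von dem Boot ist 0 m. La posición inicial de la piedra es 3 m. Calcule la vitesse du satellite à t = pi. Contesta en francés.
En utilisant v(t) = 10·cos(2·t) et en substituant t = pi, nous trouvons v = 10.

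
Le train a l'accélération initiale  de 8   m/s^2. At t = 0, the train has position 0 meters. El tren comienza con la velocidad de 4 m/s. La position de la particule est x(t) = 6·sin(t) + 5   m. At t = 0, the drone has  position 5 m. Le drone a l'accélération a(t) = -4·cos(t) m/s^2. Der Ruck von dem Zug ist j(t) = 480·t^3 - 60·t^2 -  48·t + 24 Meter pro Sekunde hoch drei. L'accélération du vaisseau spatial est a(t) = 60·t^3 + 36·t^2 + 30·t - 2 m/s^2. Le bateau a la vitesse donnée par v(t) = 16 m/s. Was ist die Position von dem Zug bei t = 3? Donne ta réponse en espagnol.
Debemos encontrar la integral de nuestra ecuación de la sacudida j(t) = 480·t^3 - 60·t^2 - 48·t + 24 3 veces. Tomando ∫j(t)dt y aplicando a(0) = 8, encontramos a(t) = 120·t^4 - 20·t^3 - 24·t^2 + 24·t + 8. La antiderivada de la aceleración, con v(0) = 4, da la velocidad: v(t) = 24·t^5 - 5·t^4 - 8·t^3 + 12·t^2 + 8·t + 4. Tomando ∫v(t)dt y aplicando x(0) = 0, encontramos x(t) = 4·t^6 - t^5 - 2·t^4 + 4·t^3 + 4·t^2 + 4·t. Usando x(t) = 4·t^6 - t^5 - 2·t^4 + 4·t^3 + 4·t^2 + 4·t y sustituyendo t = 3, encontramos x = 2667.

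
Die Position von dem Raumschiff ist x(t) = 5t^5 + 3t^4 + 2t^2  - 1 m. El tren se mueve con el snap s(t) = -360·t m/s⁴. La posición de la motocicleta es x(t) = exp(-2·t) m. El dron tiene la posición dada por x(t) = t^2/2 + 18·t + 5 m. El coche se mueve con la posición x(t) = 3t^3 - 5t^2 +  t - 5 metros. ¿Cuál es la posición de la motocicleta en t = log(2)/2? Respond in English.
From the given position equation x(t) = exp(-2·t), we substitute t = log(2)/2 to get x = 1/2.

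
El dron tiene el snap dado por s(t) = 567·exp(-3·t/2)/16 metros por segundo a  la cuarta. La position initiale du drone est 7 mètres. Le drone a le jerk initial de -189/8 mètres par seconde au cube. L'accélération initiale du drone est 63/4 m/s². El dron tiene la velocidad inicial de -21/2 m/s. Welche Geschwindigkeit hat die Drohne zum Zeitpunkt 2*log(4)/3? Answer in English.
We need to integrate our snap equation s(t) = 567·exp(-3·t/2)/16 3 times. Taking ∫s(t)dt and applying j(0) = -189/8, we find j(t) = -189·exp(-3·t/2)/8. Integrating jerk and using the initial condition a(0) = 63/4, we get a(t) = 63·exp(-3·t/2)/4. The antiderivative of acceleration, with v(0) = -21/2, gives velocity: v(t) = -21·exp(-3·t/2)/2. We have velocity v(t) = -21·exp(-3·t/2)/2. Substituting t = 2*log(4)/3: v(2*log(4)/3) = -21/8.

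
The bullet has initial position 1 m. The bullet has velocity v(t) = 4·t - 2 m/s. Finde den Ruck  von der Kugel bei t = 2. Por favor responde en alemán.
Wir müssen unsere Gleichung für die Geschwindigkeit v(t) = 4·t - 2 2-mal ableiten. Durch Ableiten von der Geschwindigkeit erhalten wir die Beschleunigung: a(t) = 4. Die Ableitung von der Beschleunigung ergibt den Ruck: j(t) = 0. Wir haben den Ruck j(t) = 0. Durch Einsetzen von t = 2: j(2) = 0.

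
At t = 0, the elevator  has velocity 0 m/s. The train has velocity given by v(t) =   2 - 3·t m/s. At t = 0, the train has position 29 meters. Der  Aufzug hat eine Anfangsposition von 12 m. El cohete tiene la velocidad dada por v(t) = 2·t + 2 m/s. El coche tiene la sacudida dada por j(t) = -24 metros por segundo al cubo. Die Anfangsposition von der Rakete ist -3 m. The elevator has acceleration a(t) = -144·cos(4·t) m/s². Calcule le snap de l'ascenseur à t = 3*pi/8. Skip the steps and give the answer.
s(3*pi/8) = 0.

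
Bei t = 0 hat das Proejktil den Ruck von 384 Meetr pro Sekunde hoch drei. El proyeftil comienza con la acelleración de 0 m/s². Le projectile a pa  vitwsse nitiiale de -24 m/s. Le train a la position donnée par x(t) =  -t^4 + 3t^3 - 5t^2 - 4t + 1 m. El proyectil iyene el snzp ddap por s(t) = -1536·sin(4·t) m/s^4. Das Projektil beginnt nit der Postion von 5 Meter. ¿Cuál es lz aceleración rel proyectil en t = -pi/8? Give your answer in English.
To find the answer, we compute 2 antiderivatives of s(t) = -1536·sin(4·t). The antiderivative of snap, with j(0) = 384, gives jerk: j(t) = 384·cos(4·t). Integrating jerk and using the initial condition a(0) = 0, we get a(t) = 96·sin(4·t). We have acceleration a(t) = 96·sin(4·t). Substituting t = -pi/8: a(-pi/8) = -96.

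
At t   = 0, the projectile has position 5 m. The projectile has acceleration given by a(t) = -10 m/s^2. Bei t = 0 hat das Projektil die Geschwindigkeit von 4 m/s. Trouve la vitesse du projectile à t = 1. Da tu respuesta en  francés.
Nous devons trouver l'intégrale de notre équation de l'accélération a(t) = -10 1 fois. En intégrant l'accélération et en utilisant la condition initiale v(0) = 4, nous obtenons v(t) = 4 - 10·t. De l'équation de la vitesse v(t) = 4 - 10·t, nous substituons t = 1 pour obtenir v = -6.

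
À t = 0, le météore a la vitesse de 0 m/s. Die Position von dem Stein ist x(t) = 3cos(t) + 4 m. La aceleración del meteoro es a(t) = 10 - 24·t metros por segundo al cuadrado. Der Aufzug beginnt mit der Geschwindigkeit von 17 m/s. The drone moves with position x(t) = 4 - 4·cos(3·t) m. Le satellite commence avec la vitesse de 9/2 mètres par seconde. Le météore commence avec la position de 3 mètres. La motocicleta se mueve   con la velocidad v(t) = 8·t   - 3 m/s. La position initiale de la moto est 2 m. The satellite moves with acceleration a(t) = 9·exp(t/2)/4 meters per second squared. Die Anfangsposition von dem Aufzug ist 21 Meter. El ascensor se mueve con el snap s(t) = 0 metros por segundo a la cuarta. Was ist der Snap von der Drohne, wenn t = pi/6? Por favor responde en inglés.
Starting from position x(t) = 4 - 4·cos(3·t), we take 4 derivatives. Taking d/dt of x(t), we find v(t) = 12·sin(3·t). Differentiating velocity, we get acceleration: a(t) = 36·cos(3·t). Taking d/dt of a(t), we find j(t) = -108·sin(3·t). The derivative of jerk gives snap: s(t) = -324·cos(3·t). Using s(t) = -324·cos(3·t) and substituting t = pi/6, we find s = 0.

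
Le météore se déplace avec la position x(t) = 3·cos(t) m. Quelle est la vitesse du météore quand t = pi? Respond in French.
Nous devons dériver notre équation de la position x(t) = 3·cos(t) 1 fois. La dérivée de la position donne la vitesse: v(t) = -3·sin(t). Nous avons la vitesse v(t) = -3·sin(t). En substituant t = pi: v(pi) = 0.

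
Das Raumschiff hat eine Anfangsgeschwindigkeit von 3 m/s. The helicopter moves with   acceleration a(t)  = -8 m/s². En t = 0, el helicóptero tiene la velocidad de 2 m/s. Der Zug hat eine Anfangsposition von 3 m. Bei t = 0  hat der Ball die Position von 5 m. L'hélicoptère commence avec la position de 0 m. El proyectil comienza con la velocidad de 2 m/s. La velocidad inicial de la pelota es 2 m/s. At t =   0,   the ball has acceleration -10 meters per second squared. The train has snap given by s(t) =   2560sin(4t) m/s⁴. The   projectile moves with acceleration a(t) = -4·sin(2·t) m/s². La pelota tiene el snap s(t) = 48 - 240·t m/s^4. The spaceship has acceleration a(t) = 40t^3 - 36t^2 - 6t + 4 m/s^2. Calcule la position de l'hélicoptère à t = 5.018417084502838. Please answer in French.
Nous devons trouver la primitive de notre équation de l'accélération a(t) = -8 2 fois. En prenant ∫a(t)dt et en appliquant v(0) = 2, nous trouvons v(t) = 2 - 8·t. La primitive de la vitesse, avec x(0) = 0, donne la position: x(t) = -4·t^2 + 2·t. De l'équation de la position x(t) = -4·t^2 + 2·t, nous substituons t = 5.018417084502838 pour obtenir x = -90.7012059671142.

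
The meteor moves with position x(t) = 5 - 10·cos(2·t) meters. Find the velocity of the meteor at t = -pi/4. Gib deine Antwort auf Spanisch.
Para resolver esto, necesitamos tomar 1 derivada de nuestra ecuación de la posición x(t) = 5 - 10·cos(2·t). Tomando d/dt de x(t), encontramos v(t) = 20·sin(2·t). Usando v(t) = 20·sin(2·t) y sustituyendo t = -pi/4, encontramos v = -20.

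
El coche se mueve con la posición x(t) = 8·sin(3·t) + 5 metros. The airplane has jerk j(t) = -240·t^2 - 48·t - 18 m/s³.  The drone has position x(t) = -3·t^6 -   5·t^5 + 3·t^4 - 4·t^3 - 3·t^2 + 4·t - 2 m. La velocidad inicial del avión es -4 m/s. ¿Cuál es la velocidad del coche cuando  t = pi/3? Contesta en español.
Partiendo de la posición x(t) = 8·sin(3·t) + 5, tomamos 1 derivada. Derivando la posición, obtenemos la velocidad: v(t) = 24·cos(3·t). Usando v(t) = 24·cos(3·t) y sustituyendo t = pi/3, encontramos v = -24.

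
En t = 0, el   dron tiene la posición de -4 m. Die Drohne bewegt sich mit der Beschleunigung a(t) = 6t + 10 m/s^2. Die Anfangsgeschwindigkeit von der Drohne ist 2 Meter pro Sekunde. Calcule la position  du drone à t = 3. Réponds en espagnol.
Para resolver esto, necesitamos tomar 2 integrales de nuestra ecuación de la aceleración a(t) = 6·t + 10. La integral de la aceleración, con v(0) = 2, da la velocidad: v(t) = 3·t^2 + 10·t + 2. Tomando ∫v(t)dt y aplicando x(0) = -4, encontramos x(t) = t^3 + 5·t^2 + 2·t - 4. De la ecuación de la posición x(t) = t^3 + 5·t^2 + 2·t - 4, sustituimos t = 3 para obtener x = 74.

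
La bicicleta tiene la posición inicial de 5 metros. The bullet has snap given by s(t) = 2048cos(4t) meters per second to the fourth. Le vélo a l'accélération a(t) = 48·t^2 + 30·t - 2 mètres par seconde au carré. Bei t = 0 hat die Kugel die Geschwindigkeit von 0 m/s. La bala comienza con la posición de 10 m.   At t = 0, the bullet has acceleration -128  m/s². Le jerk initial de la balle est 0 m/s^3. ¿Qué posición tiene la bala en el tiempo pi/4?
Para resolver esto, necesitamos tomar 4 integrales de nuestra ecuación del snap s(t) = 2048·cos(4·t). La integral del snap es la sacudida. Usando j(0) = 0, obtenemos j(t) = 512·sin(4·t). Integrando la sacudida y usando la condición inicial a(0) = -128, obtenemos a(t) = -128·cos(4·t). Tomando ∫a(t)dt y aplicando v(0) = 0, encontramos v(t) = -32·sin(4·t). La antiderivada de la velocidad es la posición. Usando x(0) = 10, obtenemos x(t) = 8·cos(4·t) + 2. Tenemos la posición x(t) = 8·cos(4·t) + 2. Sustituyendo t = pi/4: x(pi/4) = -6.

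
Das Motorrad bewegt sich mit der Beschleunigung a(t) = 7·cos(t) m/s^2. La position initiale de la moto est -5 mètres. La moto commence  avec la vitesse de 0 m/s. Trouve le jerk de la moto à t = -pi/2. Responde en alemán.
Um dies zu lösen, müssen wir 1 Ableitung unserer Gleichung für die Beschleunigung a(t) = 7·cos(t) nehmen. Die Ableitung von der Beschleunigung ergibt den Ruck: j(t) = -7·sin(t). Wir haben den Ruck j(t) = -7·sin(t). Durch Einsetzen von t = -pi/2: j(-pi/2) = 7.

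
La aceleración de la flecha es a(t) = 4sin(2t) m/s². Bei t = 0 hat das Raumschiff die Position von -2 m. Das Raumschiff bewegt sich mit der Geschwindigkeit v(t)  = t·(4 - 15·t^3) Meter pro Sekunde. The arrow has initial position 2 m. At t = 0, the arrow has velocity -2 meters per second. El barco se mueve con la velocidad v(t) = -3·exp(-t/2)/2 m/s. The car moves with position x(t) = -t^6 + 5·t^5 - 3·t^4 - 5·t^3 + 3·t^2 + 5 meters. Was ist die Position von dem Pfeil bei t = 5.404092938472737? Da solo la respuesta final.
x(5.404092938472737) = 2.98249410761278.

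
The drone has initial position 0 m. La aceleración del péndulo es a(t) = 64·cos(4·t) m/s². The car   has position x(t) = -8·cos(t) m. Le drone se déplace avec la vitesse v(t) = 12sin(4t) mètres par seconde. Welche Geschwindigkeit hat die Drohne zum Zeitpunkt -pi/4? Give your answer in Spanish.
Usando v(t) = 12·sin(4·t) y sustituyendo t = -pi/4, encontramos v = 0.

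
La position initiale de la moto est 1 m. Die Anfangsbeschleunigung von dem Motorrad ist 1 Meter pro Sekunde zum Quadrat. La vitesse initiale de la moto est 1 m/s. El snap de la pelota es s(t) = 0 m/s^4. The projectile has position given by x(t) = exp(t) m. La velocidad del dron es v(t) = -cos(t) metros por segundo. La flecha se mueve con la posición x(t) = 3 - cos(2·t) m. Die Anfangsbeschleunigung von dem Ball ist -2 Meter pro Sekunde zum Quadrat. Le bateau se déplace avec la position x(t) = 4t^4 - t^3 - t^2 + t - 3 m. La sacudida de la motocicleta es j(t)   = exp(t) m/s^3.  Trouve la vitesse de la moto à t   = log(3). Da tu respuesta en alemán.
Um dies zu lösen, müssen wir 2 Integrale unserer Gleichung für den Ruck j(t) = exp(t) finden. Die Stammfunktion von dem Ruck, mit a(0) = 1, ergibt die Beschleunigung: a(t) = exp(t). Die Stammfunktion von der Beschleunigung ist die Geschwindigkeit. Mit v(0) = 1 erhalten wir v(t) = exp(t). Mit v(t) = exp(t) und Einsetzen von t = log(3), finden wir v = 3.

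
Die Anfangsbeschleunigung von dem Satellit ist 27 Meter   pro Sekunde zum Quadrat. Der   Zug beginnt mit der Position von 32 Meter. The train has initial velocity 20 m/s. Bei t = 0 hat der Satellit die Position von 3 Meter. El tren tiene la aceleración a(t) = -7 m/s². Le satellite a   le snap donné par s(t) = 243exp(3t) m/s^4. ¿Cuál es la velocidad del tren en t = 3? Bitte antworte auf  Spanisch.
Para resolver esto, necesitamos tomar 1 integral de nuestra ecuación de la aceleración a(t) = -7. La antiderivada de la aceleración, con v(0) = 20, da la velocidad: v(t) = 20 - 7·t. Tenemos la velocidad v(t) = 20 - 7·t. Sustituyendo t = 3: v(3) = -1.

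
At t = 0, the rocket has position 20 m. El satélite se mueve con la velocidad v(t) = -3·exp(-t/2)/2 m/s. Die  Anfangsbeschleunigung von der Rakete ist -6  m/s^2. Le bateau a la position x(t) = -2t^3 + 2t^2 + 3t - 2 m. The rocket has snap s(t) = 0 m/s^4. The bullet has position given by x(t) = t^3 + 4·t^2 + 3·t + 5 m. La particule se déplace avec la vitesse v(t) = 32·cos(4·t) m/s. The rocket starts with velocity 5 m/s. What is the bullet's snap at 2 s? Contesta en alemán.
Ausgehend von der Position x(t) = t^3 + 4·t^2 + 3·t + 5, nehmen wir 4 Ableitungen. Die Ableitung von der Position ergibt die Geschwindigkeit: v(t) = 3·t^2 + 8·t + 3. Durch Ableiten von der Geschwindigkeit erhalten wir die Beschleunigung: a(t) = 6·t + 8. Durch Ableiten von der Beschleunigung erhalten wir den Ruck: j(t) = 6. Durch Ableiten von dem Ruck erhalten wir den Snap: s(t) = 0. Mit s(t) = 0 und Einsetzen von t = 2, finden wir s = 0.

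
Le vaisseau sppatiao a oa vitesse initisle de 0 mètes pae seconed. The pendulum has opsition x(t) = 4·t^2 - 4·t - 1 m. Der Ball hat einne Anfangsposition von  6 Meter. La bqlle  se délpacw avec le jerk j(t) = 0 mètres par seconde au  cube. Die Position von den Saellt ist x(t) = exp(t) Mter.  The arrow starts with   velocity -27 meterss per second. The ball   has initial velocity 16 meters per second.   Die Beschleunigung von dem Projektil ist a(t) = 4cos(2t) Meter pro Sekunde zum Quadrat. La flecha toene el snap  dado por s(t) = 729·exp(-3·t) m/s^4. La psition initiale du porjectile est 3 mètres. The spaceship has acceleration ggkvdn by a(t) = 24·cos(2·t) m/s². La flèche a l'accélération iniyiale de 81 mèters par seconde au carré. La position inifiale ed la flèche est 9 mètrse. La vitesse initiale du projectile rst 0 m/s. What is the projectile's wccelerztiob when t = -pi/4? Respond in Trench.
En utilisant a(t) = 4·cos(2·t) et en substituant t = -pi/4, nous trouvons a = 0.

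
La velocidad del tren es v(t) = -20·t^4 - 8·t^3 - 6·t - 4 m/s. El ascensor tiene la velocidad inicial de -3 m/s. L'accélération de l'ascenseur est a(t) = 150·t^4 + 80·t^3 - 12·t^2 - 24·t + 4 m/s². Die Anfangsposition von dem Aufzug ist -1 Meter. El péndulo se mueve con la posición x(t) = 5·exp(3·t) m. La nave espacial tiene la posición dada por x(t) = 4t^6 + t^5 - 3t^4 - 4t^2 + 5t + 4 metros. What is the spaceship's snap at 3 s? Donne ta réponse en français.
Pour résoudre ceci, nous devons prendre 4 dérivées de notre équation de la position x(t) = 4·t^6 + t^5 - 3·t^4 - 4·t^2 + 5·t + 4. En prenant d/dt de x(t), nous trouvons v(t) = 24·t^5 + 5·t^4 - 12·t^3 - 8·t + 5. En dérivant la vitesse, nous obtenons l'accélération: a(t) = 120·t^4 + 20·t^3 - 36·t^2 - 8. En prenant d/dt de a(t), nous trouvons j(t) = 480·t^3 + 60·t^2 - 72·t. En dérivant le jerk, nous obtenons le snap: s(t) = 1440·t^2 + 120·t - 72. De l'équation du snap s(t) = 1440·t^2 + 120·t - 72, nous substituons t = 3 pour obtenir s = 13248.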